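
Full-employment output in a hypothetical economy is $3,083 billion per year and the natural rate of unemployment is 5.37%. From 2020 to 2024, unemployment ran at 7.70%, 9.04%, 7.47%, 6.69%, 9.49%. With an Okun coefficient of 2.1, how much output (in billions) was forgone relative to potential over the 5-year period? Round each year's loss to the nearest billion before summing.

Year 2020: gap = -2.1 × (7.7 - 5.37) = -4.893%, loss ≈ 3083 × 4.893/100 ≈ 151.
Year 2021: gap = -2.1 × (9.04 - 5.37) = -7.707%, loss ≈ 3083 × 7.707/100 ≈ 238.
Year 2022: gap = -2.1 × (7.47 - 5.37) = -4.41%, loss ≈ 3083 × 4.41/100 ≈ 136.
Year 2023: gap = -2.1 × (6.69 - 5.37) = -2.772%, loss ≈ 3083 × 2.772/100 ≈ 85.
Year 2024: gap = -2.1 × (9.49 - 5.37) = -8.652%, loss ≈ 3083 × 8.652/100 ≈ 267.
Total lost output = 151 + 238 + 136 + 85 + 267 = 877 billion.

$877 billion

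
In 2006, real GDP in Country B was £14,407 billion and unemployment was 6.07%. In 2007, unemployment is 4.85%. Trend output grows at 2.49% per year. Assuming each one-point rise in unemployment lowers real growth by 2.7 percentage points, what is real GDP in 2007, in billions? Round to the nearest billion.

Δu = 4.85 - 6.07 = -1.22 points.
Okun's law (growth form): g_Y = g_Y* - β × Δu = 2.49 - 2.7 × (-1.22) = 2.49 + 3.294 = 5.784%.
Real GDP in the next year = 14407 × (1 + 5.784/100) = 14407 × 1.05784 ≈ 15240 billion.

£15,240 billion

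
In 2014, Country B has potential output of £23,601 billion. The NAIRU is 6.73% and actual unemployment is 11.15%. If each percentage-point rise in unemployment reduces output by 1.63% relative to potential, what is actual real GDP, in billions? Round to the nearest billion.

£21,901 billion

Unemployment gap = 11.15 - 6.73 = 4.42 points, so the output gap is -1.63 × 4.42 = -7.2046%.
Actual GDP = 23601 × (1 - 7.2046/100) = 23601 × 0.927954 ≈ 21901 billion.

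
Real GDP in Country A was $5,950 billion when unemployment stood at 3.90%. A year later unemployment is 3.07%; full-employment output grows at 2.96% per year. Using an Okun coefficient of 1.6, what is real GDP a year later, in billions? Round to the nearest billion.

Δu = 3.07 - 3.9 = -0.83 points.
Okun's law (growth form): g_Y = g_Y* - β × Δu = 2.96 - 1.6 × (-0.83) = 2.96 + 1.328 = 4.288%.
Real GDP in the next year = 5950 × (1 + 4.288/100) = 5950 × 1.04288 ≈ 6205 billion.

$6,205 billion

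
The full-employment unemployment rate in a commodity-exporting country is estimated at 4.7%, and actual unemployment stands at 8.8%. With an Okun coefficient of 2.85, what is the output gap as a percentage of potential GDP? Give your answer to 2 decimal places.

The unemployment gap is 8.8 - 4.7 = 4.1 percentage points.
Okun's law gives an output gap of -2.85 × 4.1 = -11.685%, i.e. 11.69% below potential.

-11.69%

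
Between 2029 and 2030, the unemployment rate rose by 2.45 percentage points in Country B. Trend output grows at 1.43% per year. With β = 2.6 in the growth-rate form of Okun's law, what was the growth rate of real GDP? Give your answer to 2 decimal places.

-4.94%

Growth-rate Okun's law: g_Y = g_Y* - β × Δu.
g_Y = 1.43 - 2.6 × (2.45) = 1.43 - 6.37 = -4.94%, i.e. -4.94% to 2 d.p.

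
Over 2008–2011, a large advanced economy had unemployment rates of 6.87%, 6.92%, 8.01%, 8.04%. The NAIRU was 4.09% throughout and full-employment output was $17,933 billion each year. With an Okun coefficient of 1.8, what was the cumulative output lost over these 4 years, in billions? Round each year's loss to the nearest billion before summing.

Year 2008: gap = -1.8 × (6.87 - 4.09) = -5.004%, loss ≈ 17933 × 5.004/100 ≈ 897.
Year 2009: gap = -1.8 × (6.92 - 4.09) = -5.094%, loss ≈ 17933 × 5.094/100 ≈ 914.
Year 2010: gap = -1.8 × (8.01 - 4.09) = -7.056%, loss ≈ 17933 × 7.056/100 ≈ 1265.
Year 2011: gap = -1.8 × (8.04 - 4.09) = -7.11%, loss ≈ 17933 × 7.11/100 ≈ 1275.
Total lost output = 897 + 914 + 1265 + 1275 = 4351 billion.

$4,351 billion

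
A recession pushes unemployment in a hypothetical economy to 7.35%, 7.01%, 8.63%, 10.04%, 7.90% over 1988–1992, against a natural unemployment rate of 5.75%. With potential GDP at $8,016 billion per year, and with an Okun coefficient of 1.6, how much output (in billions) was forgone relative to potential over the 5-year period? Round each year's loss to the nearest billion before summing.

Year 1988: gap = -1.6 × (7.35 - 5.75) = -2.56%, loss ≈ 8016 × 2.56/100 ≈ 205.
Year 1989: gap = -1.6 × (7.01 - 5.75) = -2.016%, loss ≈ 8016 × 2.016/100 ≈ 162.
Year 1990: gap = -1.6 × (8.63 - 5.75) = -4.608%, loss ≈ 8016 × 4.608/100 ≈ 369.
Year 1991: gap = -1.6 × (10.04 - 5.75) = -6.864%, loss ≈ 8016 × 6.864/100 ≈ 550.
Year 1992: gap = -1.6 × (7.9 - 5.75) = -3.44%, loss ≈ 8016 × 3.44/100 ≈ 276.
Total lost output = 205 + 162 + 369 + 550 + 276 = 1562 billion.

$1,562 billion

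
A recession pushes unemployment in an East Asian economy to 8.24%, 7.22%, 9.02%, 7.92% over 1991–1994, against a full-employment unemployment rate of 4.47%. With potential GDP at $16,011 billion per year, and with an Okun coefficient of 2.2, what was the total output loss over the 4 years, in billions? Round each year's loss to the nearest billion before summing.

Year 1991: gap = -2.2 × (8.24 - 4.47) = -8.294%, loss ≈ 16011 × 8.294/100 ≈ 1328.
Year 1992: gap = -2.2 × (7.22 - 4.47) = -6.05%, loss ≈ 16011 × 6.05/100 ≈ 969.
Year 1993: gap = -2.2 × (9.02 - 4.47) = -10.01%, loss ≈ 16011 × 10.01/100 ≈ 1603.
Year 1994: gap = -2.2 × (7.92 - 4.47) = -7.59%, loss ≈ 16011 × 7.59/100 ≈ 1215.
Total lost output = 1328 + 969 + 1603 + 1215 = 5115 billion.

$5,115 billion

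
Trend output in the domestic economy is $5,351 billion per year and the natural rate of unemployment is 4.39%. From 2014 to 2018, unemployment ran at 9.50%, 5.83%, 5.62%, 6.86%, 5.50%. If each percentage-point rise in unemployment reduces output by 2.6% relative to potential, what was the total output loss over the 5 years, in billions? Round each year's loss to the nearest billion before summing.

$1,580 billion

Year 2014: gap = -2.6 × (9.5 - 4.39) = -13.286%, loss ≈ 5351 × 13.286/100 ≈ 711.
Year 2015: gap = -2.6 × (5.83 - 4.39) = -3.744%, loss ≈ 5351 × 3.744/100 ≈ 200.
Year 2016: gap = -2.6 × (5.62 - 4.39) = -3.198%, loss ≈ 5351 × 3.198/100 ≈ 171.
Year 2017: gap = -2.6 × (6.86 - 4.39) = -6.422%, loss ≈ 5351 × 6.422/100 ≈ 344.
Year 2018: gap = -2.6 × (5.5 - 4.39) = -2.886%, loss ≈ 5351 × 2.886/100 ≈ 154.
Total lost output = 711 + 200 + 171 + 344 + 154 = 1580 billion.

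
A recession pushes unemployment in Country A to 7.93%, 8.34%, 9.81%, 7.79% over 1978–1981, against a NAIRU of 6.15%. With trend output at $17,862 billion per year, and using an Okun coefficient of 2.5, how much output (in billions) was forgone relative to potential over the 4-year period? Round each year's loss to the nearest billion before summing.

$4,139 billion

Year 1978: gap = -2.5 × (7.93 - 6.15) = -4.45%, loss ≈ 17862 × 4.45/100 ≈ 795.
Year 1979: gap = -2.5 × (8.34 - 6.15) = -5.475%, loss ≈ 17862 × 5.475/100 ≈ 978.
Year 1980: gap = -2.5 × (9.81 - 6.15) = -9.15%, loss ≈ 17862 × 9.15/100 ≈ 1634.
Year 1981: gap = -2.5 × (7.79 - 6.15) = -4.1%, loss ≈ 17862 × 4.1/100 ≈ 732.
Total lost output = 795 + 978 + 1634 + 732 = 4139 billion.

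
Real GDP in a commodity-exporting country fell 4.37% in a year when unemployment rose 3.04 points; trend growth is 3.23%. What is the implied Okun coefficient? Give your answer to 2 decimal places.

Growth form: g_Y = g_Y* - β × Δu, so β = (g_Y* - g_Y)/Δu.
β = (3.23 + 4.37)/3.04 = 7.6/3.04 = 2.50.

β ≈ 2.50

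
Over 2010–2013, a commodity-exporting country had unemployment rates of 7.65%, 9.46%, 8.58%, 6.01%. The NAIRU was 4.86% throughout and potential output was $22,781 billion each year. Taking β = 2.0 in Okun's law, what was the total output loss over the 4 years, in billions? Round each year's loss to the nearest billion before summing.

$5,586 billion

Year 2010: gap = -2.0 × (7.65 - 4.86) = -5.58%, loss ≈ 22781 × 5.58/100 ≈ 1271.
Year 2011: gap = -2.0 × (9.46 - 4.86) = -9.2%, loss ≈ 22781 × 9.2/100 ≈ 2096.
Year 2012: gap = -2.0 × (8.58 - 4.86) = -7.44%, loss ≈ 22781 × 7.44/100 ≈ 1695.
Year 2013: gap = -2.0 × (6.01 - 4.86) = -2.3%, loss ≈ 22781 × 2.3/100 ≈ 524.
Total lost output = 1271 + 2096 + 1695 + 524 = 5586 billion.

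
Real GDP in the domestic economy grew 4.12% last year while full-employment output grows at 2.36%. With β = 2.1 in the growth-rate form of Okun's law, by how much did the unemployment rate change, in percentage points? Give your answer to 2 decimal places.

Growth-rate Okun's law: g_Y = g_Y* - β × Δu, so Δu = (g_Y* - g_Y)/β.
Δu = (2.36 - 4.12)/2.1 = -1.76/2.1 = -0.84 percentage points.

-0.84 percentage points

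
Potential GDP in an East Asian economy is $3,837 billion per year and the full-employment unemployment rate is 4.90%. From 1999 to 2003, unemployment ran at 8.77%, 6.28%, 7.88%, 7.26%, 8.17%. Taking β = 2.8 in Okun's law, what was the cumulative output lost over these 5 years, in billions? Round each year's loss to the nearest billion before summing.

Year 1999: gap = -2.8 × (8.77 - 4.9) = -10.836%, loss ≈ 3837 × 10.836/100 ≈ 416.
Year 2000: gap = -2.8 × (6.28 - 4.9) = -3.864%, loss ≈ 3837 × 3.864/100 ≈ 148.
Year 2001: gap = -2.8 × (7.88 - 4.9) = -8.344%, loss ≈ 3837 × 8.344/100 ≈ 320.
Year 2002: gap = -2.8 × (7.26 - 4.9) = -6.608%, loss ≈ 3837 × 6.608/100 ≈ 254.
Year 2003: gap = -2.8 × (8.17 - 4.9) = -9.156%, loss ≈ 3837 × 9.156/100 ≈ 351.
Total lost output = 416 + 148 + 320 + 254 + 351 = 1489 billion.

$1,489 billion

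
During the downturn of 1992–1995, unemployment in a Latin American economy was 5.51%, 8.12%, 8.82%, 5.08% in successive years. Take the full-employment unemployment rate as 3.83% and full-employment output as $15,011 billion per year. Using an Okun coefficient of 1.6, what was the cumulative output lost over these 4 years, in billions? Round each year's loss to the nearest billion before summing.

Year 1992: gap = -1.6 × (5.51 - 3.83) = -2.688%, loss ≈ 15011 × 2.688/100 ≈ 403.
Year 1993: gap = -1.6 × (8.12 - 3.83) = -6.864%, loss ≈ 15011 × 6.864/100 ≈ 1030.
Year 1994: gap = -1.6 × (8.82 - 3.83) = -7.984%, loss ≈ 15011 × 7.984/100 ≈ 1198.
Year 1995: gap = -1.6 × (5.08 - 3.83) = -2%, loss ≈ 15011 × 2/100 ≈ 300.
Total lost output = 403 + 1030 + 1198 + 300 = 2931 billion.

$2,931 billion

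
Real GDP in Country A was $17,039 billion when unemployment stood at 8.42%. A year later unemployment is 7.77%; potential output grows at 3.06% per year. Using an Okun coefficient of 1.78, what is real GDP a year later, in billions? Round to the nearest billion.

$17,758 billion

Δu = 7.77 - 8.42 = -0.65 points.
Okun's law (growth form): g_Y = g_Y* - β × Δu = 3.06 - 1.78 × (-0.65) = 3.06 + 1.157 = 4.217%.
Real GDP in the next year = 17039 × (1 + 4.217/100) = 17039 × 1.04217 ≈ 17758 billion.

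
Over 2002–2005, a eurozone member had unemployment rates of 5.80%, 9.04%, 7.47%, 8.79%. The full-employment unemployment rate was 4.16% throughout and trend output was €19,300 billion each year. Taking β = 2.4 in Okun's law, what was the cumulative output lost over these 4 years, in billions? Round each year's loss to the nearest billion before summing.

€6,698 billion

Year 2002: gap = -2.4 × (5.8 - 4.16) = -3.936%, loss ≈ 19300 × 3.936/100 ≈ 760.
Year 2003: gap = -2.4 × (9.04 - 4.16) = -11.712%, loss ≈ 19300 × 11.712/100 ≈ 2260.
Year 2004: gap = -2.4 × (7.47 - 4.16) = -7.944%, loss ≈ 19300 × 7.944/100 ≈ 1533.
Year 2005: gap = -2.4 × (8.79 - 4.16) = -11.112%, loss ≈ 19300 × 11.112/100 ≈ 2145.
Total lost output = 760 + 2260 + 1533 + 2145 = 6698 billion.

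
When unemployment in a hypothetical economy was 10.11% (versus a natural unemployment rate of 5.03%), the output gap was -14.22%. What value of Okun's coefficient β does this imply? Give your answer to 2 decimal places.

β ≈ 2.80

Okun's law: output gap = -β × (u - u*).
-14.22 = -β × (10.11 - 5.03) = -β × 5.08, so β = 14.22/5.08 = 2.80.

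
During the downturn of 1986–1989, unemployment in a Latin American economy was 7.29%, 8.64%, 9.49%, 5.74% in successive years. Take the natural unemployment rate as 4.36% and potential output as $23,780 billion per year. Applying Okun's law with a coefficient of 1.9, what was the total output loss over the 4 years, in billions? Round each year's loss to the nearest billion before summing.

Year 1986: gap = -1.9 × (7.29 - 4.36) = -5.567%, loss ≈ 23780 × 5.567/100 ≈ 1324.
Year 1987: gap = -1.9 × (8.64 - 4.36) = -8.132%, loss ≈ 23780 × 8.132/100 ≈ 1934.
Year 1988: gap = -1.9 × (9.49 - 4.36) = -9.747%, loss ≈ 23780 × 9.747/100 ≈ 2318.
Year 1989: gap = -1.9 × (5.74 - 4.36) = -2.622%, loss ≈ 23780 × 2.622/100 ≈ 624.
Total lost output = 1324 + 1934 + 2318 + 624 = 6200 billion.

$6,200 billion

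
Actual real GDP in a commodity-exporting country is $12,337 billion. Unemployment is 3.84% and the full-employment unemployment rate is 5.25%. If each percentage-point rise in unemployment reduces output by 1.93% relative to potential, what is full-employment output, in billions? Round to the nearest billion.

Unemployment gap = 3.84 - 5.25 = -1.41 points, so output gap = -1.93 × (-1.41) = 2.7213%.
Since Y = Y* × (1 + gap/100), Y* = 12337/1.027213 ≈ 12010 billion.

$12,010 billion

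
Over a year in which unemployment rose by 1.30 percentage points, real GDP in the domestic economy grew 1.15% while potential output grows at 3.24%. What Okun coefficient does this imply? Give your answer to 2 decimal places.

β ≈ 1.61

Growth form: g_Y = g_Y* - β × Δu, so β = (g_Y* - g_Y)/Δu.
β = (3.24 - 1.15)/1.30 = 2.09/1.30 = 1.61.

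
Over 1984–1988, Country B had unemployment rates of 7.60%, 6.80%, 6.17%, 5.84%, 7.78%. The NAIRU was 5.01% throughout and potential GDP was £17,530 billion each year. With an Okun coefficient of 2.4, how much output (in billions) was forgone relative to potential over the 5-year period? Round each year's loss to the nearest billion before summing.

£3,845 billion

Year 1984: gap = -2.4 × (7.6 - 5.01) = -6.216%, loss ≈ 17530 × 6.216/100 ≈ 1090.
Year 1985: gap = -2.4 × (6.8 - 5.01) = -4.296%, loss ≈ 17530 × 4.296/100 ≈ 753.
Year 1986: gap = -2.4 × (6.17 - 5.01) = -2.784%, loss ≈ 17530 × 2.784/100 ≈ 488.
Year 1987: gap = -2.4 × (5.84 - 5.01) = -1.992%, loss ≈ 17530 × 1.992/100 ≈ 349.
Year 1988: gap = -2.4 × (7.78 - 5.01) = -6.648%, loss ≈ 17530 × 6.648/100 ≈ 1165.
Total lost output = 1090 + 753 + 488 + 349 + 1165 = 3845 billion.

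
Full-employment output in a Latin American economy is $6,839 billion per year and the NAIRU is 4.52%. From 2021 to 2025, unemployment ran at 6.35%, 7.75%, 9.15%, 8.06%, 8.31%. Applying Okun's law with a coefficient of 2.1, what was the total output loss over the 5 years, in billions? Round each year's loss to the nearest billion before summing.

$2,444 billion

Year 2021: gap = -2.1 × (6.35 - 4.52) = -3.843%, loss ≈ 6839 × 3.843/100 ≈ 263.
Year 2022: gap = -2.1 × (7.75 - 4.52) = -6.783%, loss ≈ 6839 × 6.783/100 ≈ 464.
Year 2023: gap = -2.1 × (9.15 - 4.52) = -9.723%, loss ≈ 6839 × 9.723/100 ≈ 665.
Year 2024: gap = -2.1 × (8.06 - 4.52) = -7.434%, loss ≈ 6839 × 7.434/100 ≈ 508.
Year 2025: gap = -2.1 × (8.31 - 4.52) = -7.959%, loss ≈ 6839 × 7.959/100 ≈ 544.
Total lost output = 263 + 464 + 665 + 508 + 544 = 2444 billion.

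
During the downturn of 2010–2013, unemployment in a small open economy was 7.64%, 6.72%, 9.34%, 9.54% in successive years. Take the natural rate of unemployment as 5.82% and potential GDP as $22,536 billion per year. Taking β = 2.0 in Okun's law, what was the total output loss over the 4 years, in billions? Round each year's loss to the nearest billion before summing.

Year 2010: gap = -2.0 × (7.64 - 5.82) = -3.64%, loss ≈ 22536 × 3.64/100 ≈ 820.
Year 2011: gap = -2.0 × (6.72 - 5.82) = -1.8%, loss ≈ 22536 × 1.8/100 ≈ 406.
Year 2012: gap = -2.0 × (9.34 - 5.82) = -7.04%, loss ≈ 22536 × 7.04/100 ≈ 1587.
Year 2013: gap = -2.0 × (9.54 - 5.82) = -7.44%, loss ≈ 22536 × 7.44/100 ≈ 1677.
Total lost output = 820 + 406 + 1587 + 1677 = 4490 billion.

$4,490 billion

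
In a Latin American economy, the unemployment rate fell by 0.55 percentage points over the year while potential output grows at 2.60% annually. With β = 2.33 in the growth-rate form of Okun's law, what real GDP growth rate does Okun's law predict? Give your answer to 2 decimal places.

Growth-rate Okun's law: g_Y = g_Y* - β × Δu.
g_Y = 2.60 - 2.33 × (-0.55) = 2.6 + 1.2815 = 3.8815%, i.e. 3.88% to 2 d.p.

3.88%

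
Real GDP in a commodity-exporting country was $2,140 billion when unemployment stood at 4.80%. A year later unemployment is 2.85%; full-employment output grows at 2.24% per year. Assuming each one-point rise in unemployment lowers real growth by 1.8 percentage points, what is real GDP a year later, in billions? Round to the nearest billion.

$2,263 billion

Δu = 2.85 - 4.8 = -1.95 points.
Okun's law (growth form): g_Y = g_Y* - β × Δu = 2.24 - 1.8 × (-1.95) = 2.24 + 3.51 = 5.75%.
Real GDP in the next year = 2140 × (1 + 5.75/100) = 2140 × 1.0575 ≈ 2263 billion.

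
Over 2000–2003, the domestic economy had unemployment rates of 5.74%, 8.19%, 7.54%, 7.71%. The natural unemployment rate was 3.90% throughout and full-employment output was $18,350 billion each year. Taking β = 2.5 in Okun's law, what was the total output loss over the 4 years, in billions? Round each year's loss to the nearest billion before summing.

Year 2000: gap = -2.5 × (5.74 - 3.9) = -4.6%, loss ≈ 18350 × 4.6/100 ≈ 844.
Year 2001: gap = -2.5 × (8.19 - 3.9) = -10.725%, loss ≈ 18350 × 10.725/100 ≈ 1968.
Year 2002: gap = -2.5 × (7.54 - 3.9) = -9.1%, loss ≈ 18350 × 9.1/100 ≈ 1670.
Year 2003: gap = -2.5 × (7.71 - 3.9) = -9.525%, loss ≈ 18350 × 9.525/100 ≈ 1748.
Total lost output = 844 + 1968 + 1670 + 1748 = 6230 billion.

$6,230 billion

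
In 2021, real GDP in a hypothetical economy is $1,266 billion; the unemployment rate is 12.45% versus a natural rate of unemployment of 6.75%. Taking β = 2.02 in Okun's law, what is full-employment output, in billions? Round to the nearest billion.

Unemployment gap = 12.45 - 6.75 = 5.7 points, so output gap = -2.02 × 5.7 = -11.514%.
Since Y = Y* × (1 + gap/100), Y* = 1266/0.88486 ≈ 1431 billion.

$1,431 billion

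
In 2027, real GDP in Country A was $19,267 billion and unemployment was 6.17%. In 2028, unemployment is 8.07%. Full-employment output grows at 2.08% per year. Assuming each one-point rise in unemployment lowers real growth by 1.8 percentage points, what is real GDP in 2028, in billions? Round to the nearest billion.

Δu = 8.07 - 6.17 = 1.9 points.
Okun's law (growth form): g_Y = g_Y* - β × Δu = 2.08 - 1.8 × (1.90) = 2.08 - 3.42 = -1.34%.
Real GDP in the next year = 19267 × (1 - 1.34/100) = 19267 × 0.9866 ≈ 19009 billion.

$19,009 billion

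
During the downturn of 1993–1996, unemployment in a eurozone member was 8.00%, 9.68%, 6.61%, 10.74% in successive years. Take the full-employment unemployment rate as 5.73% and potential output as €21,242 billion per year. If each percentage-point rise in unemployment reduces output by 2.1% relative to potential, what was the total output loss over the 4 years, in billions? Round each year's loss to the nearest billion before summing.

Year 1993: gap = -2.1 × (8 - 5.73) = -4.767%, loss ≈ 21242 × 4.767/100 ≈ 1013.
Year 1994: gap = -2.1 × (9.68 - 5.73) = -8.295%, loss ≈ 21242 × 8.295/100 ≈ 1762.
Year 1995: gap = -2.1 × (6.61 - 5.73) = -1.848%, loss ≈ 21242 × 1.848/100 ≈ 393.
Year 1996: gap = -2.1 × (10.74 - 5.73) = -10.521%, loss ≈ 21242 × 10.521/100 ≈ 2235.
Total lost output = 1013 + 1762 + 393 + 2235 = 5403 billion.

€5,403 billion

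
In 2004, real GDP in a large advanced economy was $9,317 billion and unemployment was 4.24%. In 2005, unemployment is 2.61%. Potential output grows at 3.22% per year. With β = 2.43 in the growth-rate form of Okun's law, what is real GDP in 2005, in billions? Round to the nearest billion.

$9,986 billion

Δu = 2.61 - 4.24 = -1.63 points.
Okun's law (growth form): g_Y = g_Y* - β × Δu = 3.22 - 2.43 × (-1.63) = 3.22 + 3.9609 = 7.1809%.
Real GDP in the next year = 9317 × (1 + 7.1809/100) = 9317 × 1.071809 ≈ 9986 billion.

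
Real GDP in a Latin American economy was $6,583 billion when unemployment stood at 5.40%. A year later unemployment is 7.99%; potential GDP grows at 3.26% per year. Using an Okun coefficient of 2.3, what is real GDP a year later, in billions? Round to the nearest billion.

Δu = 7.99 - 5.4 = 2.59 points.
Okun's law (growth form): g_Y = g_Y* - β × Δu = 3.26 - 2.3 × (2.59) = 3.26 - 5.957 = -2.697%.
Real GDP in the next year = 6583 × (1 - 2.697/100) = 6583 × 0.97303 ≈ 6405 billion.

$6,405 billion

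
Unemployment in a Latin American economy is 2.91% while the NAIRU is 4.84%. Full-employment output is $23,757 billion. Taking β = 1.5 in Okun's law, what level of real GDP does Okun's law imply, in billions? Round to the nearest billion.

Unemployment gap = 2.91 - 4.84 = -1.93 points, so the output gap is -1.5 × (-1.93) = 2.895%.
Actual GDP = 23757 × (1 + 2.895/100) = 23757 × 1.02895 ≈ 24445 billion.

$24,445 billion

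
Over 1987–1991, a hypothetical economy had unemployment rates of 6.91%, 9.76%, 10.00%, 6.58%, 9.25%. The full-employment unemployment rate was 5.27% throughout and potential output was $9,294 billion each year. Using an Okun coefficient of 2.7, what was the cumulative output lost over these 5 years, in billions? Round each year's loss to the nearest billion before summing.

Year 1987: gap = -2.7 × (6.91 - 5.27) = -4.428%, loss ≈ 9294 × 4.428/100 ≈ 412.
Year 1988: gap = -2.7 × (9.76 - 5.27) = -12.123%, loss ≈ 9294 × 12.123/100 ≈ 1127.
Year 1989: gap = -2.7 × (10 - 5.27) = -12.771%, loss ≈ 9294 × 12.771/100 ≈ 1187.
Year 1990: gap = -2.7 × (6.58 - 5.27) = -3.537%, loss ≈ 9294 × 3.537/100 ≈ 329.
Year 1991: gap = -2.7 × (9.25 - 5.27) = -10.746%, loss ≈ 9294 × 10.746/100 ≈ 999.
Total lost output = 412 + 1127 + 1187 + 329 + 999 = 4054 billion.

$4,054 billion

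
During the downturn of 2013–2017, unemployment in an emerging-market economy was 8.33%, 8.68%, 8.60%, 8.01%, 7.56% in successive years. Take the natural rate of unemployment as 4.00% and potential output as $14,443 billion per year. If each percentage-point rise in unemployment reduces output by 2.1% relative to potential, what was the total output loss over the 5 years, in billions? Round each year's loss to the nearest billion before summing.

$6,423 billion

Year 2013: gap = -2.1 × (8.33 - 4) = -9.093%, loss ≈ 14443 × 9.093/100 ≈ 1313.
Year 2014: gap = -2.1 × (8.68 - 4) = -9.828%, loss ≈ 14443 × 9.828/100 ≈ 1419.
Year 2015: gap = -2.1 × (8.6 - 4) = -9.66%, loss ≈ 14443 × 9.66/100 ≈ 1395.
Year 2016: gap = -2.1 × (8.01 - 4) = -8.421%, loss ≈ 14443 × 8.421/100 ≈ 1216.
Year 2017: gap = -2.1 × (7.56 - 4) = -7.476%, loss ≈ 14443 × 7.476/100 ≈ 1080.
Total lost output = 1313 + 1419 + 1395 + 1216 + 1080 = 6423 billion.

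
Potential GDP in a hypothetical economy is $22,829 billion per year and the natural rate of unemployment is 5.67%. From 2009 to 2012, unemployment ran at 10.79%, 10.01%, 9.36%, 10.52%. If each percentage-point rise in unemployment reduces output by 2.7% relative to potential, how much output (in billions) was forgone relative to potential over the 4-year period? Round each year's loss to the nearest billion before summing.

Year 2009: gap = -2.7 × (10.79 - 5.67) = -13.824%, loss ≈ 22829 × 13.824/100 ≈ 3156.
Year 2010: gap = -2.7 × (10.01 - 5.67) = -11.718%, loss ≈ 22829 × 11.718/100 ≈ 2675.
Year 2011: gap = -2.7 × (9.36 - 5.67) = -9.963%, loss ≈ 22829 × 9.963/100 ≈ 2274.
Year 2012: gap = -2.7 × (10.52 - 5.67) = -13.095%, loss ≈ 22829 × 13.095/100 ≈ 2989.
Total lost output = 3156 + 2675 + 2274 + 2989 = 11094 billion.

$11,094 billion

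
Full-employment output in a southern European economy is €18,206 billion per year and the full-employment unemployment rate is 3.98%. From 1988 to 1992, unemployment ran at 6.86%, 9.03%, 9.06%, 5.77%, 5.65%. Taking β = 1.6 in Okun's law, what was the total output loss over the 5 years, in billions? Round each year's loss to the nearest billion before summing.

€4,797 billion

Year 1988: gap = -1.6 × (6.86 - 3.98) = -4.608%, loss ≈ 18206 × 4.608/100 ≈ 839.
Year 1989: gap = -1.6 × (9.03 - 3.98) = -8.08%, loss ≈ 18206 × 8.08/100 ≈ 1471.
Year 1990: gap = -1.6 × (9.06 - 3.98) = -8.128%, loss ≈ 18206 × 8.128/100 ≈ 1480.
Year 1991: gap = -1.6 × (5.77 - 3.98) = -2.864%, loss ≈ 18206 × 2.864/100 ≈ 521.
Year 1992: gap = -1.6 × (5.65 - 3.98) = -2.672%, loss ≈ 18206 × 2.672/100 ≈ 486.
Total lost output = 839 + 1471 + 1480 + 521 + 486 = 4797 billion.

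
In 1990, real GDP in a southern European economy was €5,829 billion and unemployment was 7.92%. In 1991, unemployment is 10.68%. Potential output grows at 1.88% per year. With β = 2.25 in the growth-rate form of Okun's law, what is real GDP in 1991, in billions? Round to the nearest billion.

Δu = 10.68 - 7.92 = 2.76 points.
Okun's law (growth form): g_Y = g_Y* - β × Δu = 1.88 - 2.25 × (2.76) = 1.88 - 6.21 = -4.33%.
Real GDP in the next year = 5829 × (1 - 4.33/100) = 5829 × 0.9567 ≈ 5577 billion.

€5,577 billion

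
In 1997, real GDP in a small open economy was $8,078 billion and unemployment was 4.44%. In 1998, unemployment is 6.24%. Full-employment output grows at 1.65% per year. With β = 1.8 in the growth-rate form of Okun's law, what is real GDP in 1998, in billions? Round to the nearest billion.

$7,950 billion

Δu = 6.24 - 4.44 = 1.8 points.
Okun's law (growth form): g_Y = g_Y* - β × Δu = 1.65 - 1.8 × (1.80) = 1.65 - 3.24 = -1.59%.
Real GDP in the next year = 8078 × (1 - 1.59/100) = 8078 × 0.9841 ≈ 7950 billion.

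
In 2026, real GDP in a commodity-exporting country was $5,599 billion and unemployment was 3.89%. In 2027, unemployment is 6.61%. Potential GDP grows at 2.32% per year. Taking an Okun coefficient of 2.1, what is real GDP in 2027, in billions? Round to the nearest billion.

$5,409 billion

Δu = 6.61 - 3.89 = 2.72 points.
Okun's law (growth form): g_Y = g_Y* - β × Δu = 2.32 - 2.1 × (2.72) = 2.32 - 5.712 = -3.392%.
Real GDP in the next year = 5599 × (1 - 3.392/100) = 5599 × 0.96608 ≈ 5409 billion.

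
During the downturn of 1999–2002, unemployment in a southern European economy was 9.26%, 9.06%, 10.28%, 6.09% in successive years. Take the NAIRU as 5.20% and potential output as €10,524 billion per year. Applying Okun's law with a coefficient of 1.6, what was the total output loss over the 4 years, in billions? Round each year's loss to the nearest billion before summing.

€2,339 billion

Year 1999: gap = -1.6 × (9.26 - 5.2) = -6.496%, loss ≈ 10524 × 6.496/100 ≈ 684.
Year 2000: gap = -1.6 × (9.06 - 5.2) = -6.176%, loss ≈ 10524 × 6.176/100 ≈ 650.
Year 2001: gap = -1.6 × (10.28 - 5.2) = -8.128%, loss ≈ 10524 × 8.128/100 ≈ 855.
Year 2002: gap = -1.6 × (6.09 - 5.2) = -1.424%, loss ≈ 10524 × 1.424/100 ≈ 150.
Total lost output = 684 + 650 + 855 + 150 = 2339 billion.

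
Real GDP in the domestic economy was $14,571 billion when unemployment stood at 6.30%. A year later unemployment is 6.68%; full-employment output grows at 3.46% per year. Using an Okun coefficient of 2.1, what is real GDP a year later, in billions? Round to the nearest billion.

Δu = 6.68 - 6.3 = 0.38 points.
Okun's law (growth form): g_Y = g_Y* - β × Δu = 3.46 - 2.1 × (0.38) = 3.46 - 0.798 = 2.662%.
Real GDP in the next year = 14571 × (1 + 2.662/100) = 14571 × 1.02662 ≈ 14959 billion.

$14,959 billion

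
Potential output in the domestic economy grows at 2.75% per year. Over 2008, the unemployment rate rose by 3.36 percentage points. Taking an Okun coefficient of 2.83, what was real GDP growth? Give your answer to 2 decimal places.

Growth-rate Okun's law: g_Y = g_Y* - β × Δu.
g_Y = 2.75 - 2.83 × (3.36) = 2.75 - 9.5088 = -6.7588%, i.e. -6.76% to 2 d.p.

-6.76%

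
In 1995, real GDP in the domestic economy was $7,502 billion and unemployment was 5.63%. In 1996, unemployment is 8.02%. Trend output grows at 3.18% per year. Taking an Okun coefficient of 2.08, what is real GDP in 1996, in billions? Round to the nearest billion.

$7,368 billion

Δu = 8.02 - 5.63 = 2.39 points.
Okun's law (growth form): g_Y = g_Y* - β × Δu = 3.18 - 2.08 × (2.39) = 3.18 - 4.9712 = -1.7912%.
Real GDP in the next year = 7502 × (1 - 1.7912/100) = 7502 × 0.982088 ≈ 7368 billion.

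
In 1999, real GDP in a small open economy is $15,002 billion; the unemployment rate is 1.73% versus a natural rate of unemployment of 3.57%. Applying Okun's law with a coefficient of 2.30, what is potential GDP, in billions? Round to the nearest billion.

Unemployment gap = 1.73 - 3.57 = -1.84 points, so output gap = -2.3 × (-1.84) = 4.232%.
Since Y = Y* × (1 + gap/100), Y* = 15002/1.04232 ≈ 14393 billion.

$14,393 billion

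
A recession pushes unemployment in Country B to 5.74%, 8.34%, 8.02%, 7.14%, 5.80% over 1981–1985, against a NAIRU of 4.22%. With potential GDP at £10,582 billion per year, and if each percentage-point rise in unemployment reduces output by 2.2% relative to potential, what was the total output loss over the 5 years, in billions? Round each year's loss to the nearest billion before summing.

Year 1981: gap = -2.2 × (5.74 - 4.22) = -3.344%, loss ≈ 10582 × 3.344/100 ≈ 354.
Year 1982: gap = -2.2 × (8.34 - 4.22) = -9.064%, loss ≈ 10582 × 9.064/100 ≈ 959.
Year 1983: gap = -2.2 × (8.02 - 4.22) = -8.36%, loss ≈ 10582 × 8.36/100 ≈ 885.
Year 1984: gap = -2.2 × (7.14 - 4.22) = -6.424%, loss ≈ 10582 × 6.424/100 ≈ 680.
Year 1985: gap = -2.2 × (5.8 - 4.22) = -3.476%, loss ≈ 10582 × 3.476/100 ≈ 368.
Total lost output = 354 + 959 + 885 + 680 + 368 = 3246 billion.

£3,246 billion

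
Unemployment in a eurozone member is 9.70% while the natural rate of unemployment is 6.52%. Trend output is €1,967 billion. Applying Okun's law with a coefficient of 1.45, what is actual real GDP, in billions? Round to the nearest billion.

Unemployment gap = 9.7 - 6.52 = 3.18 points, so the output gap is -1.45 × 3.18 = -4.611%.
Actual GDP = 1967 × (1 - 4.611/100) = 1967 × 0.95389 ≈ 1876 billion.

€1,876 billion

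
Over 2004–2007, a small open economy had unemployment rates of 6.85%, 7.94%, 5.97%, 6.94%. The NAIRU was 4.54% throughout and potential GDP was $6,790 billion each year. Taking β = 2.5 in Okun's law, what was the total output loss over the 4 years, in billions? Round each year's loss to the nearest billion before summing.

$1,619 billion

Year 2004: gap = -2.5 × (6.85 - 4.54) = -5.775%, loss ≈ 6790 × 5.775/100 ≈ 392.
Year 2005: gap = -2.5 × (7.94 - 4.54) = -8.5%, loss ≈ 6790 × 8.5/100 ≈ 577.
Year 2006: gap = -2.5 × (5.97 - 4.54) = -3.575%, loss ≈ 6790 × 3.575/100 ≈ 243.
Year 2007: gap = -2.5 × (6.94 - 4.54) = -6%, loss ≈ 6790 × 6/100 ≈ 407.
Total lost output = 392 + 577 + 243 + 407 = 1619 billion.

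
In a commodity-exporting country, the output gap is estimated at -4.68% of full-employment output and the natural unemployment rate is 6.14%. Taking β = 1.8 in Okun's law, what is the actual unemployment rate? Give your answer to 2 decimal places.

From Okun's law, u - u* = -(output gap)/β = -(-4.68)/1.8 = 2.6 points.
So u = 6.14 + 2.6 = 8.74%.

8.74%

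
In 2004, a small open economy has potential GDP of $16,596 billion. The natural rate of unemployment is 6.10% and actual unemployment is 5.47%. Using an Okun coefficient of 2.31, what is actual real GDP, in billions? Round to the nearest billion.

Unemployment gap = 5.47 - 6.1 = -0.63 points, so the output gap is -2.31 × (-0.63) = 1.4553%.
Actual GDP = 16596 × (1 + 1.4553/100) = 16596 × 1.014553 ≈ 16838 billion.

$16,838 billion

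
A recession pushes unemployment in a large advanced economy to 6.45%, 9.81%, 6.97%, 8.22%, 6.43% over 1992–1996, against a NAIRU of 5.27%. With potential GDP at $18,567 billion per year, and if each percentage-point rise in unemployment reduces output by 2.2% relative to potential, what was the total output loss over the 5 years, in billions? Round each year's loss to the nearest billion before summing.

Year 1992: gap = -2.2 × (6.45 - 5.27) = -2.596%, loss ≈ 18567 × 2.596/100 ≈ 482.
Year 1993: gap = -2.2 × (9.81 - 5.27) = -9.988%, loss ≈ 18567 × 9.988/100 ≈ 1854.
Year 1994: gap = -2.2 × (6.97 - 5.27) = -3.74%, loss ≈ 18567 × 3.74/100 ≈ 694.
Year 1995: gap = -2.2 × (8.22 - 5.27) = -6.49%, loss ≈ 18567 × 6.49/100 ≈ 1205.
Year 1996: gap = -2.2 × (6.43 - 5.27) = -2.552%, loss ≈ 18567 × 2.552/100 ≈ 474.
Total lost output = 482 + 1854 + 694 + 1205 + 474 = 4709 billion.

$4,709 billion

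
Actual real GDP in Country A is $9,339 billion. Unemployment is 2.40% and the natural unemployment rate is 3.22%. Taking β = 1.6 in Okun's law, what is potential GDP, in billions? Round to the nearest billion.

$9,218 billion

Unemployment gap = 2.4 - 3.22 = -0.82 points, so output gap = -1.6 × (-0.82) = 1.312%.
Since Y = Y* × (1 + gap/100), Y* = 9339/1.01312 ≈ 9218 billion.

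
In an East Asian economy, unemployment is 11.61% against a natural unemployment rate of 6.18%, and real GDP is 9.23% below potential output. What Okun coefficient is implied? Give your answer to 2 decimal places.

β ≈ 1.70

Okun's law: output gap = -β × (u - u*).
-9.23 = -β × (11.61 - 6.18) = -β × 5.43, so β = 9.23/5.43 = 1.70.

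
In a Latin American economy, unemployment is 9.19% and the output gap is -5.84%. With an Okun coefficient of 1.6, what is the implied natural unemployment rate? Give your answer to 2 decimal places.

From Okun's law, u - u* = -(output gap)/β = -(-5.84)/1.6 = 3.65 points.
So u* = 9.19 - 3.65 = 5.54%.

5.54%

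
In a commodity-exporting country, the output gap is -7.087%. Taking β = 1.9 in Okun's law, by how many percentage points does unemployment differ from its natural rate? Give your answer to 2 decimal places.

3.73 percentage points

Okun's law: output gap = -β × (u - u*), so u - u* = -(output gap)/β.
u - u* = -(-7.087)/1.9 = 3.73 percentage points.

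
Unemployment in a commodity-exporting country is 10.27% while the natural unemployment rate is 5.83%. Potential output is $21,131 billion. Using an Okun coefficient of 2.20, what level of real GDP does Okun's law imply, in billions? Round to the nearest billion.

Unemployment gap = 10.27 - 5.83 = 4.44 points, so the output gap is -2.2 × 4.44 = -9.768%.
Actual GDP = 21131 × (1 - 9.768/100) = 21131 × 0.90232 ≈ 19067 billion.

$19,067 billion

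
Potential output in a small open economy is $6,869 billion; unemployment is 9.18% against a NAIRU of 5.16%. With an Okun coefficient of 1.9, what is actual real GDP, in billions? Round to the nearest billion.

Unemployment gap = 9.18 - 5.16 = 4.02 points, so the output gap is -1.9 × 4.02 = -7.638%.
Actual GDP = 6869 × (1 - 7.638/100) = 6869 × 0.92362 ≈ 6344 billion.

$6,344 billion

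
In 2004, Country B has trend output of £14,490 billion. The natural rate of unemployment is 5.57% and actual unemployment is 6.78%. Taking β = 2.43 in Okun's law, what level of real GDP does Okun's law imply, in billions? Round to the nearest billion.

£14,064 billion

Unemployment gap = 6.78 - 5.57 = 1.21 points, so the output gap is -2.43 × 1.21 = -2.9403%.
Actual GDP = 14490 × (1 - 2.9403/100) = 14490 × 0.970597 ≈ 14064 billion.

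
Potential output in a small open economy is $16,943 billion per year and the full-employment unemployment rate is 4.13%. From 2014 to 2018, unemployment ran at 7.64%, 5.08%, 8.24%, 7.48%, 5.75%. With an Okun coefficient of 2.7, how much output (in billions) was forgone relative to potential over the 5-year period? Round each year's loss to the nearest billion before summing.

$6,194 billion

Year 2014: gap = -2.7 × (7.64 - 4.13) = -9.477%, loss ≈ 16943 × 9.477/100 ≈ 1606.
Year 2015: gap = -2.7 × (5.08 - 4.13) = -2.565%, loss ≈ 16943 × 2.565/100 ≈ 435.
Year 2016: gap = -2.7 × (8.24 - 4.13) = -11.097%, loss ≈ 16943 × 11.097/100 ≈ 1880.
Year 2017: gap = -2.7 × (7.48 - 4.13) = -9.045%, loss ≈ 16943 × 9.045/100 ≈ 1532.
Year 2018: gap = -2.7 × (5.75 - 4.13) = -4.374%, loss ≈ 16943 × 4.374/100 ≈ 741.
Total lost output = 1606 + 435 + 1880 + 1532 + 741 = 6194 billion.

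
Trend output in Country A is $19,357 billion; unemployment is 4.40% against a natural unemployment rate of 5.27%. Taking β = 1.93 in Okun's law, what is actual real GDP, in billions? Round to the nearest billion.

$19,682 billion

Unemployment gap = 4.4 - 5.27 = -0.87 points, so the output gap is -1.93 × (-0.87) = 1.6791%.
Actual GDP = 19357 × (1 + 1.6791/100) = 19357 × 1.016791 ≈ 19682 billion.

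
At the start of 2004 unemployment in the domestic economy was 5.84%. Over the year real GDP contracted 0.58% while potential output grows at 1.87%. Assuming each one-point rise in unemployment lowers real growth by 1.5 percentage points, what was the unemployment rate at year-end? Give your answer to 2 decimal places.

Growth-rate Okun's law: g_Y = g_Y* - β × Δu, so Δu = (g_Y* - g_Y)/β.
Δu = (1.87 + 0.58)/1.5 = 2.45/1.5 = 1.63 percentage points.
Year-end unemployment = 5.84 + 1.63 = 7.47%.

7.47%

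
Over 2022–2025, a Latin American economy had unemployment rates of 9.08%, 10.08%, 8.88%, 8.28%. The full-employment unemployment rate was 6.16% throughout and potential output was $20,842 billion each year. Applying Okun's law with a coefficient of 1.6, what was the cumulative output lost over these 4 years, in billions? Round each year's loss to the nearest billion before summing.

Year 2022: gap = -1.6 × (9.08 - 6.16) = -4.672%, loss ≈ 20842 × 4.672/100 ≈ 974.
Year 2023: gap = -1.6 × (10.08 - 6.16) = -6.272%, loss ≈ 20842 × 6.272/100 ≈ 1307.
Year 2024: gap = -1.6 × (8.88 - 6.16) = -4.352%, loss ≈ 20842 × 4.352/100 ≈ 907.
Year 2025: gap = -1.6 × (8.28 - 6.16) = -3.392%, loss ≈ 20842 × 3.392/100 ≈ 707.
Total lost output = 974 + 1307 + 907 + 707 = 3895 billion.

$3,895 billion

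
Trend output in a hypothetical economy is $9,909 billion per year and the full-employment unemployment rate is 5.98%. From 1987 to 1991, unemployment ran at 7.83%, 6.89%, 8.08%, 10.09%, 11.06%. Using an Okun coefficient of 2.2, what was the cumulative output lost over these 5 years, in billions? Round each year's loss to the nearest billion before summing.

Year 1987: gap = -2.2 × (7.83 - 5.98) = -4.07%, loss ≈ 9909 × 4.07/100 ≈ 403.
Year 1988: gap = -2.2 × (6.89 - 5.98) = -2.002%, loss ≈ 9909 × 2.002/100 ≈ 198.
Year 1989: gap = -2.2 × (8.08 - 5.98) = -4.62%, loss ≈ 9909 × 4.62/100 ≈ 458.
Year 1990: gap = -2.2 × (10.09 - 5.98) = -9.042%, loss ≈ 9909 × 9.042/100 ≈ 896.
Year 1991: gap = -2.2 × (11.06 - 5.98) = -11.176%, loss ≈ 9909 × 11.176/100 ≈ 1107.
Total lost output = 403 + 198 + 458 + 896 + 1107 = 3062 billion.

$3,062 billion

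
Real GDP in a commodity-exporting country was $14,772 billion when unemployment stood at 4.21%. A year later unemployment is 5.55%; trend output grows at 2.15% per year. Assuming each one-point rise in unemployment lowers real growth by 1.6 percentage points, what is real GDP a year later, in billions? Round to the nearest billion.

Δu = 5.55 - 4.21 = 1.34 points.
Okun's law (growth form): g_Y = g_Y* - β × Δu = 2.15 - 1.6 × (1.34) = 2.15 - 2.144 = 0.006%.
Real GDP in the next year = 14772 × (1 + 0.006/100) = 14772 × 1.00006 ≈ 14773 billion.

$14,773 billion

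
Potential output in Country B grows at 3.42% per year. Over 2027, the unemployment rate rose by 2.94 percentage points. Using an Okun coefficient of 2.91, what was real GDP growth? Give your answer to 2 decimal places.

-5.14%

Growth-rate Okun's law: g_Y = g_Y* - β × Δu.
g_Y = 3.42 - 2.91 × (2.94) = 3.42 - 8.5554 = -5.1354%, i.e. -5.14% to 2 d.p.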